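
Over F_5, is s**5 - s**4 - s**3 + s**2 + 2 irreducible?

Yes

Write P(s) = s**5 - s**4 - s**3 + s**2 + 2.
Check for roots in F_5: P(0) = 2; P(1) = 2; P(2) = 4; P(3) = 1; P(4) = 2.
No roots, so no linear factors.
Degree-2 irreducible divisors: test the 10 monic irreducibles of degree 2 over GF(5).
None of them divide P (all give nonzero remainder).
No irreducible factor of degree ≤ 2 exists, so P is irreducible over GF(5).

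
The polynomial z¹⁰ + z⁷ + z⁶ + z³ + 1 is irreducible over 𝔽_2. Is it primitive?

Write f(z) = z¹⁰ + z⁷ + z⁶ + z³ + 1.
|GF(2^10)^×| = 2^10 − 1 = 1023. Prime factorization: 1023 = 3·11·31.
f is primitive ⇔ z has order 1023 in GF(2)[z]/(f), i.e. z^(1023/q) ≠ 1 for each prime q | 1023.
z^(341) mod f = 1
z^(93) mod f = z⁸ + z⁷ + z⁶ + z⁵ + z⁴ + z².
z^(33) mod f = z⁹ + z⁷ + z⁶ + z⁵ + z⁴ + z + 1.
Since z^(341) = 1, the order of z divides 341 < 1023; not primitive.

No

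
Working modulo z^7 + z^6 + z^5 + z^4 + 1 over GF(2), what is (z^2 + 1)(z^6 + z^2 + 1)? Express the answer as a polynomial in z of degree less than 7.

Multiply in GF(2)[z]: (z^2 + 1)·(z^6 + z^2 + 1) = z^8 + z^6 + z^4 + 1.
Reduce using z^7 ≡ z^6 + z^5 + z^4 + 1 (mod z^7 + z^6 + z^5 + z^4 + 1).
Reduced: z^6 + z.

z^6 + z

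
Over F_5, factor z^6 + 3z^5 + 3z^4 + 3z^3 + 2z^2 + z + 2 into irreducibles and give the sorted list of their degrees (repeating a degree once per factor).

1, 1, 4

Write h(z) = z^6 + 3z^5 + 3z^4 + 3z^3 + 2z^2 + z + 2.
Roots in F_5: h(0) = 2; h(1) = 0 → root; h(2) = 4; h(3) = 0 → root; h(4) = 1.
Linear factors from roots: (z + 4), (z + 2).
Complete factorization: h(z) = (z + 2)·(z + 4)·(z^4 + 2z^3 + 3z^2 + 4z + 4).
Factor degrees with multiplicity: 1 + 1 + 4 = 6.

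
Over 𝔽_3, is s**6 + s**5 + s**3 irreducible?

No

Write h(s) = s**6 + s**5 + s**3.
Check for roots in 𝔽_3: h(0) = 0 → root; h(1) = 0 → root; h(2) = 2.
h(0) = 0, so (s) divides h(s); h is reducible.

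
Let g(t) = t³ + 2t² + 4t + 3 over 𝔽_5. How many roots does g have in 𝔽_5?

3

Evaluate at each of the 5 elements of 𝔽_5:
g(0) = 3; g(1) = 0 → root; g(2) = 2; g(3) = 0 → root; g(4) = 0 → root.
Roots: {1, 3, 4}.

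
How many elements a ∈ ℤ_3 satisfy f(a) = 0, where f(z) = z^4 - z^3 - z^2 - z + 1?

1

Evaluate at each of the 3 elements of ℤ_3:
f(0) = 1; f(1) = 2; f(2) = 0 → root.
Roots: {2}.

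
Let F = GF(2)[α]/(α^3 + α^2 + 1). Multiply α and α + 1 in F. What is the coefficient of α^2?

1

Multiply in GF(2)[α]: (α)·(α + 1) = α^2 + α.
Reduced: α^2 + α.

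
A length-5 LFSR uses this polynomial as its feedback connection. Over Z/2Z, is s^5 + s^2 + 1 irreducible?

Write P(s) = s^5 + s^2 + 1.
Check for roots in Z/2Z: P(0) = 1; P(1) = 1.
No roots, so no linear factors.
Monic irreducibles of degree 2 over GF(2): s^2 + s + 1.
None of them divide P (all give nonzero remainder).
No irreducible factor of degree ≤ 2 exists, so P is irreducible over GF(2).

Yes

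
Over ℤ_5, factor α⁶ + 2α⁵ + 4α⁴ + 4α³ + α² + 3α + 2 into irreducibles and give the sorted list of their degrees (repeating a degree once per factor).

6

Write g(α) = α⁶ + 2α⁵ + 4α⁴ + 4α³ + α² + 3α + 2.
Roots in ℤ_5: g(0) = 2; g(1) = 2; g(2) = 1; g(3) = 2; g(4) = 4.
Complete factorization: g(α) = (α⁶ + 2α⁵ + 4α⁴ + 4α³ + α² + 3α + 2).
Factor degrees with multiplicity: 6 = 6.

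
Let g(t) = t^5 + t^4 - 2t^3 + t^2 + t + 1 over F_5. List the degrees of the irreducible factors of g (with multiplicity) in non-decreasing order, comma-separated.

5

Roots in F_5: g(0) = 1; g(1) = 3; g(2) = 4; g(3) = 3; g(4) = 3.
Complete factorization: g(t) = (t^5 + t^4 - 2t^3 + t^2 + t + 1).
Factor degrees with multiplicity: 5 = 5.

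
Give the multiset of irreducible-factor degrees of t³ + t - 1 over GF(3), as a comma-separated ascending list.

1, 2

Write h(t) = t³ + t - 1.
Roots in GF(3): h(0) = 2; h(1) = 1; h(2) = 0 → root.
Linear factors from roots: (t + 1).
Complete factorization: h(t) = (t + 1)·(t² - t - 1).
Factor degrees with multiplicity: 1 + 2 = 3.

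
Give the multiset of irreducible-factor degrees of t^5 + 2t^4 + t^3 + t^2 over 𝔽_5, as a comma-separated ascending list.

Write h(t) = t^5 + 2t^4 + t^3 + t^2.
Roots in 𝔽_5: h(0) = 0 → root; h(1) = 0 → root; h(2) = 1; h(3) = 1; h(4) = 1.
Linear factors from roots: (t), (t - 1).
Complete factorization: h(t) = (t - 1)·(t)^2·(t^2 - 2t - 1).
Factor degrees with multiplicity: 1 + 1 + 1 + 2 = 5.

1, 1, 1, 2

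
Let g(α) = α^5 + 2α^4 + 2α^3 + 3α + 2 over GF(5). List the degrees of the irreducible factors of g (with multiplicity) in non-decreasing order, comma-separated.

Roots in GF(5): g(0) = 2; g(1) = 0 → root; g(2) = 3; g(3) = 0 → root; g(4) = 3.
Linear factors from roots: (α + 4), (α + 2).
Complete factorization: g(α) = (α + 2)·(α + 4)·(α^3 + α^2 + 3α + 4).
Factor degrees with multiplicity: 1 + 1 + 3 = 5.

1, 1, 3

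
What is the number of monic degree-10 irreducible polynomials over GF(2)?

99

x^(2^10) − x is the product of all monic irreducibles of degree dividing 10; Möbius inversion gives N = (1/10) Σ μ(10/d)·2^d.
Divisors of 10: 1, 2, 5, 10; μ(10/d) for each: 1, -1, -1, 1.
Σ = 2^1 − 2^2 − 2^5 + 2^10 = 990.
N = 990/10 = 99.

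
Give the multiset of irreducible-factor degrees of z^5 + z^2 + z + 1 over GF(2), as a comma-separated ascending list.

Write h(z) = z^5 + z^2 + z + 1.
Roots in GF(2): h(0) = 1; h(1) = 0 → root.
Linear factors from roots: (z + 1).
Complete factorization: h(z) = (z + 1)^2·(z^3 + z + 1).
Factor degrees with multiplicity: 1 + 1 + 3 = 5.

1, 1, 3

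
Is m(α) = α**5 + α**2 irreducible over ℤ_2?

No

Check for roots in ℤ_2: m(0) = 0 → root; m(1) = 0 → root.
m(0) = 0, so (α) divides m(α); m is reducible.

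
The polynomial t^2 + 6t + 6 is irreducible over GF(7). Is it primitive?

No

Write f(t) = t^2 + 6t + 6.
|GF(7^2)^×| = 7^2 − 1 = 48. Prime factorization: 48 = 2^4·3.
f is primitive ⇔ t has order 48 in GF(7)[t]/(f), i.e. t^(48/q) ≠ 1 for each prime q | 48.
t^(24) mod f = 6.
t^(16) mod f = 1
Since t^(16) = 1, the order of t divides 16 < 48; not primitive.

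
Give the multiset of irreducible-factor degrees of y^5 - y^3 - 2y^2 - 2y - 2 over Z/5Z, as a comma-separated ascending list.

1, 1, 3

Write g(y) = y^5 - y^3 - 2y^2 - 2y - 2.
Roots in Z/5Z: g(0) = 3; g(1) = 4; g(2) = 0 → root; g(3) = 0 → root; g(4) = 3.
Linear factors from roots: (y - 2), (y + 2).
Complete factorization: g(y) = (y + 2)·(y - 2)·(y^3 - 2y - 2).
Factor degrees with multiplicity: 1 + 1 + 3 = 5.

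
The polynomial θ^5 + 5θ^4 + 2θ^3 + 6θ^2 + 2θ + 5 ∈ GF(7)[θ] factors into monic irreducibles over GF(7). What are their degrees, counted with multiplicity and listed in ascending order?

Write f(θ) = θ^5 + 5θ^4 + 2θ^3 + 6θ^2 + 2θ + 5.
Linear factors from roots: (θ + 6), (θ + 5), (θ + 3).
Complete factorization: f(θ) = (θ + 3)·(θ + 5)·(θ + 6)·(θ^2 + 5θ + 2).
Factor degrees with multiplicity: 1 + 1 + 1 + 2 = 5.

1, 1, 1, 2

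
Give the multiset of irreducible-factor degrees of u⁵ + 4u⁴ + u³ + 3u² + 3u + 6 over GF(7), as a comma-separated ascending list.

Write h(u) = u⁵ + 4u⁴ + u³ + 3u² + 3u + 6.
Complete factorization: h(u) = (u⁵ + 4u⁴ + u³ + 3u² + 3u + 6).
Factor degrees with multiplicity: 5 = 5.

5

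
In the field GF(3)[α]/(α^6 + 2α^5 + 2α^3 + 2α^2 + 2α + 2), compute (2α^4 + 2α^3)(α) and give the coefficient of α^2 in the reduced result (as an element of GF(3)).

Multiply in GF(3)[α]: (2α^4 + 2α^3)·(α) = 2α^5 + 2α^4.
Reduced: 2α^5 + 2α^4.

0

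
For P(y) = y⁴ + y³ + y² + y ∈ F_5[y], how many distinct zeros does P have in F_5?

4

Evaluate at each of the 5 elements of F_5:
P(0) = 0 → root; P(1) = 4; P(2) = 0 → root; P(3) = 0 → root; P(4) = 0 → root.
Roots: {0, 2, 3, 4}.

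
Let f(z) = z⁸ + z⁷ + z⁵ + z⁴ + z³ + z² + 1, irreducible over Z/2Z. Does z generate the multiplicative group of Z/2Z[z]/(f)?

|GF(2^8)^×| = 2^8 − 1 = 255. Prime factorization: 255 = 3·5·17.
f is primitive ⇔ z has order 255 in GF(2)[z]/(f), i.e. z^(255/q) ≠ 1 for each prime q | 255.
z^(85) mod f = 1
z^(51) mod f = z⁷ + z⁶ + z² + 1.
z^(15) mod f = z⁷ + z⁴ + z².
Since z^(85) = 1, the order of z divides 85 < 255; not primitive.

No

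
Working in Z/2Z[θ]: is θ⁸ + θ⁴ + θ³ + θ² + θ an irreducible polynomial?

No

Write f(θ) = θ⁸ + θ⁴ + θ³ + θ² + θ.
Check for roots in Z/2Z: f(0) = 0 → root; f(1) = 1.
f(0) = 0, so (θ) divides f(θ); f is reducible.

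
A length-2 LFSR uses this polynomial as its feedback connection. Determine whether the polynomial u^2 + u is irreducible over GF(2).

Write P(u) = u^2 + u.
Check for roots in GF(2): P(0) = 0 → root; P(1) = 0 → root.
P(0) = 0, so (u) divides P(u); P is reducible.

No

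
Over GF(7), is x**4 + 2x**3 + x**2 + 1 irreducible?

Write h(x) = x**4 + 2x**3 + x**2 + 1.
Check for roots in GF(7): h(0) = 1; h(1) = 5; h(2) = 2; h(3) = 5; h(4) = 2; h(5) = 5; h(6) = 1.
No roots, so no linear factors.
Degree-2 irreducible divisors: test the 21 monic irreducibles of degree 2 over GF(7).
None of them divide h (all give nonzero remainder).
No irreducible factor of degree ≤ 2 exists, so h is irreducible over GF(7).

Yes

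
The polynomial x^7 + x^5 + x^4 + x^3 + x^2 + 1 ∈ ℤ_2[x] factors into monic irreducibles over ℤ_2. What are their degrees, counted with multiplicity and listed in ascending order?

Write g(x) = x^7 + x^5 + x^4 + x^3 + x^2 + 1.
Roots in ℤ_2: g(0) = 1; g(1) = 0 → root.
Linear factors from roots: (x + 1).
Complete factorization: g(x) = (x + 1)·(x^2 + x + 1)^3.
Factor degrees with multiplicity: 1 + 2 + 2 + 2 = 7.

1, 2, 2, 2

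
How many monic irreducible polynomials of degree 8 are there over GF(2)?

Gauss's count: N_{2}(8) = (1/8) Σ_{d|8} μ(8/d)·2^d.
Divisors of 8: 1, 2, 4, 8; μ(8/d) for each: 0, 0, -1, 1.
Σ = − 2^4 + 2^8 = 240.
N = 240/8 = 30.

30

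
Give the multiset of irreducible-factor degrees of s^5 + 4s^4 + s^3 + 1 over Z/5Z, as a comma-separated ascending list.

1, 1, 1, 2

Write f(s) = s^5 + 4s^4 + s^3 + 1.
Roots in Z/5Z: f(0) = 1; f(1) = 2; f(2) = 0 → root; f(3) = 0 → root; f(4) = 3.
Linear factors from roots: (s + 3), (s + 2).
Complete factorization: f(s) = (s + 2)·(s + 3)^2·(s^2 + s + 2).
Factor degrees with multiplicity: 1 + 1 + 1 + 2 = 5.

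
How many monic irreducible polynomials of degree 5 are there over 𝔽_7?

x^(7^5) − x is the product of all monic irreducibles of degree dividing 5; Möbius inversion gives N = (1/5) Σ μ(5/d)·7^d.
Divisors of 5: 1, 5; μ(5/d) for each: -1, 1.
Σ = − 7^1 + 7^5 = 16800.
N = 16800/5 = 3360.

3360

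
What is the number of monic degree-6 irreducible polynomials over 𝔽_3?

116

By the necklace-counting formula, N_3(6) = (1/6) Σ_{d|6} μ(6/d)·3^d.
Divisors of 6: 1, 2, 3, 6; μ(6/d) for each: 1, -1, -1, 1.
Σ = 3^1 − 3^2 − 3^3 + 3^6 = 696.
N = 696/6 = 116.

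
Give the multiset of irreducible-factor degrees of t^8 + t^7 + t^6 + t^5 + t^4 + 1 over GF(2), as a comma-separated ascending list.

1, 1, 1, 2, 3

Write g(t) = t^8 + t^7 + t^6 + t^5 + t^4 + 1.
Roots in GF(2): g(0) = 1; g(1) = 0 → root.
Linear factors from roots: (t + 1).
Complete factorization: g(t) = (t + 1)^3·(t^2 + t + 1)·(t^3 + t^2 + 1).
Factor degrees with multiplicity: 1 + 1 + 1 + 2 + 3 = 8.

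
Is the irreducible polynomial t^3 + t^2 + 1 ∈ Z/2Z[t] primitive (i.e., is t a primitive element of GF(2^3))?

Yes

Write f(t) = t^3 + t^2 + 1.
|GF(2^3)^×| = 2^3 − 1 = 7. Prime factorization: 7 = 7.
f is primitive ⇔ t has order 7 in GF(2)[t]/(f), i.e. t^(7/q) ≠ 1 for each prime q | 7.
t^(1) mod f = t.
None equal 1, so t has full order 7; f is primitive.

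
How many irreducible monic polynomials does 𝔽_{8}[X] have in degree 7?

299592

Gauss's count: N_{8}(7) = (1/7) Σ_{d|7} μ(7/d)·8^d.
Divisors of 7: 1, 7; μ(7/d) for each: -1, 1.
Σ = − 8^1 + 8^7 = 2097144.
N = 2097144/7 = 299592.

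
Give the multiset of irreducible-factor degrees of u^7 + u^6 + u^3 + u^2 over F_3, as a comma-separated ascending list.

1, 1, 1, 2, 2

Write g(u) = u^7 + u^6 + u^3 + u^2.
Roots in F_3: g(0) = 0 → root; g(1) = 1; g(2) = 0 → root.
Linear factors from roots: (u), (u + 1).
Complete factorization: g(u) = (u + 1)·(u)^2·(u^2 + u - 1)·(u^2 - u - 1).
Factor degrees with multiplicity: 1 + 1 + 1 + 2 + 2 = 7.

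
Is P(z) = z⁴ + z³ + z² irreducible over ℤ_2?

No

Check for roots in ℤ_2: P(0) = 0 → root; P(1) = 1.
P(0) = 0, so (z) divides P(z); P is reducible.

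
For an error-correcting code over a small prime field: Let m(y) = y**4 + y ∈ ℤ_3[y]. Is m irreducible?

No

Check for roots in ℤ_3: m(0) = 0 → root; m(1) = 2; m(2) = 0 → root.
m(0) = 0, so (y) divides m(y); m is reducible.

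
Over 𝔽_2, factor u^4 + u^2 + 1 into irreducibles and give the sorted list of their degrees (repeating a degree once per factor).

Write f(u) = u^4 + u^2 + 1.
Roots in 𝔽_2: f(0) = 1; f(1) = 1.
Complete factorization: f(u) = (u^2 + u + 1)^2.
Factor degrees with multiplicity: 2 + 2 = 4.

2, 2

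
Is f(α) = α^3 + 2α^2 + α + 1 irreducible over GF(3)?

Yes

Check for roots in GF(3): f(0) = 1; f(1) = 2; f(2) = 1.
No roots. A degree-3 polynomial over a field with no linear factor is irreducible.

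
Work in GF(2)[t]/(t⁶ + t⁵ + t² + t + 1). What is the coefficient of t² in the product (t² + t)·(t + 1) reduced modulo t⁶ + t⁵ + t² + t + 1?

0

Multiply in GF(2)[t]: (t² + t)·(t + 1) = t³ + t.
Reduced: t³ + t.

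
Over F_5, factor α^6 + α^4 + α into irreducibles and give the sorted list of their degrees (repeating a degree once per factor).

Write f(α) = α^6 + α^4 + α.
Roots in F_5: f(0) = 0 → root; f(1) = 3; f(2) = 2; f(3) = 3; f(4) = 1.
Linear factors from roots: (α).
Complete factorization: f(α) = (α)·(α^2 + 2α + 3)·(α^3 + 3α^2 + 2α + 2).
Factor degrees with multiplicity: 1 + 2 + 3 = 6.

1, 2, 3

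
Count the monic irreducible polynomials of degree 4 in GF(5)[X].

By the necklace-counting formula, N_5(4) = (1/4) Σ_{d|4} μ(4/d)·5^d.
Divisors of 4: 1, 2, 4; μ(4/d) for each: 0, -1, 1.
Σ = − 5^2 + 5^4 = 600.
N = 600/4 = 150.

150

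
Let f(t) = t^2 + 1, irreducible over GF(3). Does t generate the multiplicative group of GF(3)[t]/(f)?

No

|GF(3^2)^×| = 3^2 − 1 = 8. Prime factorization: 8 = 2^3.
f is primitive ⇔ t has order 8 in GF(3)[t]/(f), i.e. t^(8/q) ≠ 1 for each prime q | 8.
t^(4) mod f = 1
Since t^(4) = 1, the order of t divides 4 < 8; not primitive.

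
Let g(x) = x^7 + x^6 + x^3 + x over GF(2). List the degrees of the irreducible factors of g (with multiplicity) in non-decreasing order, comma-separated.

Roots in GF(2): g(0) = 0 → root; g(1) = 0 → root.
Linear factors from roots: (x), (x + 1).
Complete factorization: g(x) = (x)·(x + 1)·(x^2 + x + 1)·(x^3 + x^2 + 1).
Factor degrees with multiplicity: 1 + 1 + 2 + 3 = 7.

1, 1, 2, 3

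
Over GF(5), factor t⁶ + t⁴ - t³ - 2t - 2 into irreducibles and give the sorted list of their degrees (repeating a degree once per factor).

Write h(t) = t⁶ + t⁴ - t³ - 2t - 2.
Roots in GF(5): h(0) = 3; h(1) = 2; h(2) = 1; h(3) = 0 → root; h(4) = 3.
Linear factors from roots: (t + 2).
Complete factorization: h(t) = (t + 2)·(t² - 2t - 1)·(t³ + t + 1).
Factor degrees with multiplicity: 1 + 2 + 3 = 6.

1, 2, 3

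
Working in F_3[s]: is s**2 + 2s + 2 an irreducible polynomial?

Yes

Write P(s) = s**2 + 2s + 2.
Check for roots in F_3: P(0) = 2; P(1) = 2; P(2) = 1.
No roots. A degree-2 polynomial over a field with no linear factor is irreducible.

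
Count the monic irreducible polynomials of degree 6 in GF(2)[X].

The number of monic irreducibles of degree 6 over GF(2) is (1/6)·Σ_{d∣6} μ(6/d) 2^d.
Divisors of 6: 1, 2, 3, 6; μ(6/d) for each: 1, -1, -1, 1.
Σ = 2^1 − 2^2 − 2^3 + 2^6 = 54.
N = 54/6 = 9.

9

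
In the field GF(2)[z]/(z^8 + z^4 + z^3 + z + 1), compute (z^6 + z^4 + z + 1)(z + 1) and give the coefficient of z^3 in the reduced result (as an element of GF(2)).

0

Multiply in GF(2)[z]: (z^6 + z^4 + z + 1)·(z + 1) = z^7 + z^6 + z^5 + z^4 + z^2 + 1.
Reduced: z^7 + z^6 + z^5 + z^4 + z^2 + 1.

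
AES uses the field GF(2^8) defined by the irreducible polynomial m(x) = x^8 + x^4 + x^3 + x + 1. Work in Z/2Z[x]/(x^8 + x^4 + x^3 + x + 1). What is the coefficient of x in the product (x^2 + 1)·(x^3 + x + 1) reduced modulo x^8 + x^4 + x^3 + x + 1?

1

Multiply in Z/2Z[x]: (x^2 + 1)·(x^3 + x + 1) = x^5 + x^2 + x + 1.
Reduced: x^5 + x^2 + x + 1.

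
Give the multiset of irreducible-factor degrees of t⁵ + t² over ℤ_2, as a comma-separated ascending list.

1, 1, 1, 2

Write f(t) = t⁵ + t².
Roots in ℤ_2: f(0) = 0 → root; f(1) = 0 → root.
Linear factors from roots: (t), (t + 1).
Complete factorization: f(t) = (t + 1)·(t)^2·(t² + t + 1).
Factor degrees with multiplicity: 1 + 1 + 1 + 2 = 5.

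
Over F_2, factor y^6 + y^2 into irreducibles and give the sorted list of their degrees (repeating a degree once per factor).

1, 1, 1, 1, 1, 1

Write f(y) = y^6 + y^2.
Roots in F_2: f(0) = 0 → root; f(1) = 0 → root.
Linear factors from roots: (y), (y + 1).
Complete factorization: f(y) = (y)^2·(y + 1)^4.
Factor degrees with multiplicity: 1 + 1 + 1 + 1 + 1 + 1 = 6.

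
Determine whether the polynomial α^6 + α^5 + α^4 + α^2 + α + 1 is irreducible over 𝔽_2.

No

Write m(α) = α^6 + α^5 + α^4 + α^2 + α + 1.
Check for roots in 𝔽_2: m(0) = 1; m(1) = 0 → root.
m(1) = 0, so (α − 1) divides m(α); m is reducible.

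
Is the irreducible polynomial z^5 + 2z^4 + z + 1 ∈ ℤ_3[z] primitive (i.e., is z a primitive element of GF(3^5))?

Write f(z) = z^5 + 2z^4 + z + 1.
|GF(3^5)^×| = 3^5 − 1 = 242. Prime factorization: 242 = 2·11^2.
f is primitive ⇔ z has order 242 in GF(3)[z]/(f), i.e. z^(242/q) ≠ 1 for each prime q | 242.
z^(121) mod f = 2.
z^(22) mod f = z^4 + z^3 + 2z + 1.
None equal 1, so z has full order 242; f is primitive.

Yes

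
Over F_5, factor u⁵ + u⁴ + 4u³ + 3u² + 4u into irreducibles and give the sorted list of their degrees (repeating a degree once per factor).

1, 1, 1, 2

Write h(u) = u⁵ + u⁴ + 4u³ + 3u² + 4u.
Roots in F_5: h(0) = 0 → root; h(1) = 3; h(2) = 0 → root; h(3) = 1; h(4) = 0 → root.
Linear factors from roots: (u), (u + 3), (u + 1).
Complete factorization: h(u) = (u)·(u + 1)·(u + 3)·(u² + 2u + 3).
Factor degrees with multiplicity: 1 + 1 + 1 + 2 = 5.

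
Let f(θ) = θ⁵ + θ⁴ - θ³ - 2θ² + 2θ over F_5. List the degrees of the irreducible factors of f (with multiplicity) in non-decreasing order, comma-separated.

Roots in F_5: f(0) = 0 → root; f(1) = 1; f(2) = 1; f(3) = 0 → root; f(4) = 2.
Linear factors from roots: (θ), (θ + 2).
Complete factorization: f(θ) = (θ)·(θ + 2)·(θ³ - θ² + θ + 1).
Factor degrees with multiplicity: 1 + 1 + 3 = 5.

1, 1, 3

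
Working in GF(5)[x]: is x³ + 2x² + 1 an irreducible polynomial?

Yes

Write m(x) = x³ + 2x² + 1.
Check for roots in GF(5): m(0) = 1; m(1) = 4; m(2) = 2; m(3) = 1; m(4) = 2.
No roots. A degree-3 polynomial over a field with no linear factor is irreducible.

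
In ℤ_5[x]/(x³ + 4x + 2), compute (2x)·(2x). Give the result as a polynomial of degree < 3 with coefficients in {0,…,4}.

4x^2

Multiply in ℤ_5[x]: (2x)·(2x) = 4x².
Reduced: 4x².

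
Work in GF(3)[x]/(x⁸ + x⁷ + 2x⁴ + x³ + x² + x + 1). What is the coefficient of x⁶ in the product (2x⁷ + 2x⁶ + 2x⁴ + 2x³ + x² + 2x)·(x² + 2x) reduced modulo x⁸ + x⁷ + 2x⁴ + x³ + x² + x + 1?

2

Multiply in GF(3)[x]: (2x⁷ + 2x⁶ + 2x⁴ + 2x³ + x² + 2x)·(x² + 2x) = 2x⁹ + x⁷ + 2x⁶ + 2x⁴ + x³ + x².
Reduce using x⁸ ≡ 2x⁷ + x⁴ + 2x³ + 2x² + 2x + 2 (mod x⁸ + x⁷ + 2x⁴ + x³ + x² + x + 1).
Reduced: 2x⁶ + 2x⁵ + x⁴ + x³ + x² + 2.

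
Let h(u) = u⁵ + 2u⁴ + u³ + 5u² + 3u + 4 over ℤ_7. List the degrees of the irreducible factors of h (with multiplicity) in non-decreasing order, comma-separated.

Linear factors from roots: (u + 4).
Complete factorization: h(u) = (u + 4)·(u⁴ + 5u³ + 2u² + 4u + 1).
Factor degrees with multiplicity: 1 + 4 = 5.

1, 4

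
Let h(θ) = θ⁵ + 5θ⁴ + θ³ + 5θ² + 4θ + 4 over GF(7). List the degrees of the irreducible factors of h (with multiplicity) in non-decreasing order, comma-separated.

Linear factors from roots: (θ + 2).
Complete factorization: h(θ) = (θ + 2)^2·(θ³ + θ² + 1).
Factor degrees with multiplicity: 1 + 1 + 3 = 5.

1, 1, 3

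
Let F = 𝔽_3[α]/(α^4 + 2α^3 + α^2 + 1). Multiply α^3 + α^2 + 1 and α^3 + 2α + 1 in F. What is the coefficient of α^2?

Multiply in 𝔽_3[α]: (α^3 + α^2 + 1)·(α^3 + 2α + 1) = α^6 + α^5 + 2α^4 + α^3 + α^2 + 2α + 1.
Reduce using α^4 ≡ α^3 + 2α^2 + 2 (mod α^4 + 2α^3 + α^2 + 1).
Reduced: 2α^3 + 1.

0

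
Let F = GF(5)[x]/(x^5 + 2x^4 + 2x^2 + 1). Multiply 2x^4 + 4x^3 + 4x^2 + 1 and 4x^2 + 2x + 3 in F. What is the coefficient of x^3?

4

Multiply in GF(5)[x]: (2x^4 + 4x^3 + 4x^2 + 1)·(4x^2 + 2x + 3) = 3x^6 + x^2 + 2x + 3.
Reduce using x^5 ≡ 3x^4 + 3x^2 + 4 (mod x^5 + 2x^4 + 2x^2 + 1).
Reduced: 2x^4 + 4x^3 + 3x^2 + 4x + 4.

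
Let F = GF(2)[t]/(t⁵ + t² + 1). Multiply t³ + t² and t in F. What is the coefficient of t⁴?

1

Multiply in GF(2)[t]: (t³ + t²)·(t) = t⁴ + t³.
Reduced: t⁴ + t³.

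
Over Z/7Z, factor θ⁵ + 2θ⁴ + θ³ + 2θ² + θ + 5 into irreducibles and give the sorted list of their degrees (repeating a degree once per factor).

2, 3

Write h(θ) = θ⁵ + 2θ⁴ + θ³ + 2θ² + θ + 5.
Complete factorization: h(θ) = (θ² + θ + 6)·(θ³ + θ² + θ + 2).
Factor degrees with multiplicity: 2 + 3 = 5.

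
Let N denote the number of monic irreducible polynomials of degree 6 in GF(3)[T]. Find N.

116

By the necklace-counting formula, N_3(6) = (1/6) Σ_{d|6} μ(6/d)·3^d.
Divisors of 6: 1, 2, 3, 6; μ(6/d) for each: 1, -1, -1, 1.
Σ = 3^1 − 3^2 − 3^3 + 3^6 = 696.
N = 696/6 = 116.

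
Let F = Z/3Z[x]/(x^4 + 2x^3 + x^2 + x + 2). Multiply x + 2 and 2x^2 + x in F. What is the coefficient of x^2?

Multiply in Z/3Z[x]: (x + 2)·(2x^2 + x) = 2x^3 + 2x^2 + 2x.
Reduced: 2x^3 + 2x^2 + 2x.

2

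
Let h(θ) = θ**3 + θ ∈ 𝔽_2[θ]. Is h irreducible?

Check for roots in 𝔽_2: h(0) = 0 → root; h(1) = 0 → root.
h(0) = 0, so (θ) divides h(θ); h is reducible.

No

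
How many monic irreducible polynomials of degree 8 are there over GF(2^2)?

8160

The number of monic irreducibles of degree 8 over GF(4) is (1/8)·Σ_{d∣8} μ(8/d) 4^d.
Divisors of 8: 1, 2, 4, 8; μ(8/d) for each: 0, 0, -1, 1.
Σ = − 4^4 + 4^8 = 65280.
N = 65280/8 = 8160.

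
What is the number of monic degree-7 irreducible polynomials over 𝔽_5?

The number of monic irreducibles of degree 7 over GF(5) is (1/7)·Σ_{d∣7} μ(7/d) 5^d.
Divisors of 7: 1, 7; μ(7/d) for each: -1, 1.
Σ = − 5^1 + 5^7 = 78120.
N = 78120/7 = 11160.

11160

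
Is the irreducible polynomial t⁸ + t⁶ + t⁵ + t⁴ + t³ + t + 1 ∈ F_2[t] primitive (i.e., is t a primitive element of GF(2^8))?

No

Write f(t) = t⁸ + t⁶ + t⁵ + t⁴ + t³ + t + 1.
|GF(2^8)^×| = 2^8 − 1 = 255. Prime factorization: 255 = 3·5·17.
f is primitive ⇔ t has order 255 in GF(2)[t]/(f), i.e. t^(255/q) ≠ 1 for each prime q | 255.
t^(85) mod f = 1
t^(51) mod f = t⁶ + t⁵ + t⁴ + t³.
t^(15) mod f = t⁷ + t⁵ + t⁴ + t³ + t².
Since t^(85) = 1, the order of t divides 85 < 255; not primitive.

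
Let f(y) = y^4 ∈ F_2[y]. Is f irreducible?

No

Check for roots in F_2: f(0) = 0 → root; f(1) = 1.
f(0) = 0, so (y) divides f(y); f is reducible.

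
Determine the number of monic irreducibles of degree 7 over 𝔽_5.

By the necklace-counting formula, N_5(7) = (1/7) Σ_{d|7} μ(7/d)·5^d.
Divisors of 7: 1, 7; μ(7/d) for each: -1, 1.
Σ = − 5^1 + 5^7 = 78120.
N = 78120/7 = 11160.

11160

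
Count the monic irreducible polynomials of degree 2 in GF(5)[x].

10

The number of monic irreducibles of degree 2 over GF(5) is (1/2)·Σ_{d∣2} μ(2/d) 5^d.
Divisors of 2: 1, 2; μ(2/d) for each: -1, 1.
Σ = − 5^1 + 5^2 = 20.
N = 20/2 = 10.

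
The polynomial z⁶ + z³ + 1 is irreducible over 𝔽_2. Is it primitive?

No

Write f(z) = z⁶ + z³ + 1.
|GF(2^6)^×| = 2^6 − 1 = 63. Prime factorization: 63 = 3^2·7.
f is primitive ⇔ z has order 63 in GF(2)[z]/(f), i.e. z^(63/q) ≠ 1 for each prime q | 63.
z^(21) mod f = z³.
z^(9) mod f = 1
Since z^(9) = 1, the order of z divides 9 < 63; not primitive.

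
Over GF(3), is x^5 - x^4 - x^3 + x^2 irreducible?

No

Write P(x) = x^5 - x^4 - x^3 + x^2.
Check for roots in GF(3): P(0) = 0 → root; P(1) = 0 → root; P(2) = 0 → root.
P(0) = 0, so (x) divides P(x); P is reducible.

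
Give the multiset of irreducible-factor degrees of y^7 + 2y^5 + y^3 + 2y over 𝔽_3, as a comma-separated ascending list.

Write h(y) = y^7 + 2y^5 + y^3 + 2y.
Roots in 𝔽_3: h(0) = 0 → root; h(1) = 0 → root; h(2) = 0 → root.
Linear factors from roots: (y), (y + 2), (y + 1).
Complete factorization: h(y) = (y)·(y + 1)·(y + 2)·(y^2 + y + 2)·(y^2 + 2y + 2).
Factor degrees with multiplicity: 1 + 1 + 1 + 2 + 2 = 7.

1, 1, 1, 2, 2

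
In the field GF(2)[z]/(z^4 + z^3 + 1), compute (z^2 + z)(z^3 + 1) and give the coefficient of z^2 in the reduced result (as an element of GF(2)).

1

Multiply in GF(2)[z]: (z^2 + z)·(z^3 + 1) = z^5 + z^4 + z^2 + z.
Reduce using z^4 ≡ z^3 + 1 (mod z^4 + z^3 + 1).
Reduced: z^2.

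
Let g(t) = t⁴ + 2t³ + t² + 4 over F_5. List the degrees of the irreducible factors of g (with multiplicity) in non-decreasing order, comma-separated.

1, 1, 2

Roots in F_5: g(0) = 4; g(1) = 3; g(2) = 0 → root; g(3) = 3; g(4) = 4.
Linear factors from roots: (t + 3).
Complete factorization: g(t) = (t + 3)^2·(t² + t + 1).
Factor degrees with multiplicity: 1 + 1 + 2 = 4.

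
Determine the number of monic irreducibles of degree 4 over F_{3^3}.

132678

Gauss's count: N_{27}(4) = (1/4) Σ_{d|4} μ(4/d)·27^d.
Divisors of 4: 1, 2, 4; μ(4/d) for each: 0, -1, 1.
Σ = − 27^2 + 27^4 = 530712.
N = 530712/4 = 132678.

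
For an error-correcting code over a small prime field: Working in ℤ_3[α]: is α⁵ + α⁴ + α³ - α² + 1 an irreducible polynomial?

No

Write m(α) = α⁵ + α⁴ + α³ - α² + 1.
Check for roots in ℤ_3: m(0) = 1; m(1) = 0 → root; m(2) = 2.
m(1) = 0, so (α − 1) divides m(α); m is reducible.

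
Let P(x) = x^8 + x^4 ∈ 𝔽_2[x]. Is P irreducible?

No

Check for roots in 𝔽_2: P(0) = 0 → root; P(1) = 0 → root.
P(0) = 0, so (x) divides P(x); P is reducible.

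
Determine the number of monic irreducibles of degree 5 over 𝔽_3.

48

Gauss's count: N_{3}(5) = (1/5) Σ_{d|5} μ(5/d)·3^d.
Divisors of 5: 1, 5; μ(5/d) for each: -1, 1.
Σ = − 3^1 + 3^5 = 240.
N = 240/5 = 48.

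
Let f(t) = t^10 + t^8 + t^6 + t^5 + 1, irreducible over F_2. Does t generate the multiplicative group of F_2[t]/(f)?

|GF(2^10)^×| = 2^10 − 1 = 1023. Prime factorization: 1023 = 3·11·31.
f is primitive ⇔ t has order 1023 in GF(2)[t]/(f), i.e. t^(1023/q) ≠ 1 for each prime q | 1023.
t^(341) mod f = t^8 + t^6 + t^5 + t^4 + t.
t^(93) mod f = 1
t^(33) mod f = t^7 + t^5 + t^3 + t^2 + 1.
Since t^(93) = 1, the order of t divides 93 < 1023; not primitive.

No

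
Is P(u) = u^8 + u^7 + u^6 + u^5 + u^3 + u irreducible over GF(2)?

No

Check for roots in GF(2): P(0) = 0 → root; P(1) = 0 → root.
P(0) = 0, so (u) divides P(u); P is reducible.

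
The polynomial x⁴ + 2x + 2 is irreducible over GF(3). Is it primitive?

Yes

Write f(x) = x⁴ + 2x + 2.
|GF(3^4)^×| = 3^4 − 1 = 80. Prime factorization: 80 = 2^4·5.
f is primitive ⇔ x has order 80 in GF(3)[x]/(f), i.e. x^(80/q) ≠ 1 for each prime q | 80.
x^(40) mod f = 2.
x^(16) mod f = x³ + 2x + 2.
None equal 1, so x has full order 80; f is primitive.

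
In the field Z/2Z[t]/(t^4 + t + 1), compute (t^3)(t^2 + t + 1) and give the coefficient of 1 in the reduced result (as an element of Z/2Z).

1

Multiply in Z/2Z[t]: (t^3)·(t^2 + t + 1) = t^5 + t^4 + t^3.
Reduce using t^4 ≡ t + 1 (mod t^4 + t + 1).
Reduced: t^3 + t^2 + 1.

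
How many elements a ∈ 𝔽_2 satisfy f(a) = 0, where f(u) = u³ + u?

2

Evaluate at each of the 2 elements of 𝔽_2:
f(0) = 0 → root; f(1) = 0 → root.
Roots: {0, 1}.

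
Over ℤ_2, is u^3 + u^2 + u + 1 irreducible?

Write h(u) = u^3 + u^2 + u + 1.
Check for roots in ℤ_2: h(0) = 1; h(1) = 0 → root.
h(1) = 0, so (u − 1) divides h(u); h is reducible.

No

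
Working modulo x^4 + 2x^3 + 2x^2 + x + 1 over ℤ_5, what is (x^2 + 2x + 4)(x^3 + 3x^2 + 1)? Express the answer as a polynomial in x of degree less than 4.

Multiply in ℤ_5[x]: (x^2 + 2x + 4)·(x^3 + 3x^2 + 1) = x^5 + 3x^2 + 2x + 4.
Reduce using x^4 ≡ 3x^3 + 3x^2 + 4x + 4 (mod x^4 + 2x^3 + 2x^2 + x + 1).
Reduced: 2x^3 + x^2 + 3x + 1.

2x^3 + x^2 + 3x + 1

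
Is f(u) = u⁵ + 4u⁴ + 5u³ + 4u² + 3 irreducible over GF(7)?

Check for roots in GF(7): f(0) = 3; f(1) = 3; f(2) = 1; f(3) = 6; f(4) = 6; f(5) = 4; f(6) = 5.
No roots, so no linear factors.
Degree-2 irreducible divisors: test the 21 monic irreducibles of degree 2 over GF(7).
None of them divide f (all give nonzero remainder).
No irreducible factor of degree ≤ 2 exists, so f is irreducible over GF(7).

Yes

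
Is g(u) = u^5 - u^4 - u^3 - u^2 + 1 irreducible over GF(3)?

Yes

Check for roots in GF(3): g(0) = 1; g(1) = 2; g(2) = 2.
No roots, so no linear factors.
Monic irreducibles of degree 2 over GF(3): u^2 + 1, u^2 + u - 1, u^2 - u - 1.
None of them divide g (all give nonzero remainder).
No irreducible factor of degree ≤ 2 exists, so g is irreducible over GF(3).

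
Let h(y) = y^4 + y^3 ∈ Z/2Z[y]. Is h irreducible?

No

Check for roots in Z/2Z: h(0) = 0 → root; h(1) = 0 → root.
h(0) = 0, so (y) divides h(y); h is reducible.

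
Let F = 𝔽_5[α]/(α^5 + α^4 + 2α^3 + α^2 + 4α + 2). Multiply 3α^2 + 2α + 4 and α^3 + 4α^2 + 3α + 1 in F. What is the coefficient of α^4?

1

Multiply in 𝔽_5[α]: (3α^2 + 2α + 4)·(α^3 + 4α^2 + 3α + 1) = 3α^5 + 4α^4 + α^3 + 4α + 4.
Reduce using α^5 ≡ 4α^4 + 3α^3 + 4α^2 + α + 3 (mod α^5 + α^4 + 2α^3 + α^2 + 4α + 2).
Reduced: α^4 + 2α^2 + 2α + 3.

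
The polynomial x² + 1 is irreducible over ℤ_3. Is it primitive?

Write f(x) = x² + 1.
|GF(3^2)^×| = 3^2 − 1 = 8. Prime factorization: 8 = 2^3.
f is primitive ⇔ x has order 8 in GF(3)[x]/(f), i.e. x^(8/q) ≠ 1 for each prime q | 8.
x^(4) mod f = 1
Since x^(4) = 1, the order of x divides 4 < 8; not primitive.

No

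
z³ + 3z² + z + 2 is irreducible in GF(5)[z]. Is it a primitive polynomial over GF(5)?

Write f(z) = z³ + 3z² + z + 2.
|GF(5^3)^×| = 5^3 − 1 = 124. Prime factorization: 124 = 2^2·31.
f is primitive ⇔ z has order 124 in GF(5)[z]/(f), i.e. z^(124/q) ≠ 1 for each prime q | 124.
z^(62) mod f = 4.
z^(4) mod f = 3z² + z + 1.
None equal 1, so z has full order 124; f is primitive.

Yes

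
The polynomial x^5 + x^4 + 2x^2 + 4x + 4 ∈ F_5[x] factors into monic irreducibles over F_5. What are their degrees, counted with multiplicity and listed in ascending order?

Write f(x) = x^5 + x^4 + 2x^2 + 4x + 4.
Roots in F_5: f(0) = 4; f(1) = 2; f(2) = 3; f(3) = 3; f(4) = 2.
Complete factorization: f(x) = (x^5 + x^4 + 2x^2 + 4x + 4).
Factor degrees with multiplicity: 5 = 5.

5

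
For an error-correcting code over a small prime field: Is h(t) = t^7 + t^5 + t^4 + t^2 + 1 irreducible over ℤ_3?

Check for roots in ℤ_3: h(0) = 1; h(1) = 2; h(2) = 1.
No roots, so no linear factors.
Monic irreducibles of degree 2 over GF(3): t^2 + 1, t^2 + t - 1, t^2 - t - 1.
None of them divide h (all give nonzero remainder).
Degree-3 irreducible divisors: test the 8 monic irreducibles of degree 3 over GF(3).
None of them divide h (all give nonzero remainder).
No irreducible factor of degree ≤ 3 exists, so h is irreducible over GF(3).

Yes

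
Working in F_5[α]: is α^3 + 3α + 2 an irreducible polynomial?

Write h(α) = α^3 + 3α + 2.
Check for roots in F_5: h(0) = 2; h(1) = 1; h(2) = 1; h(3) = 3; h(4) = 3.
No roots. A degree-3 polynomial over a field with no linear factor is irreducible.

Yes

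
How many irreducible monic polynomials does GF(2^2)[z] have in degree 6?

670

Gauss's count: N_{4}(6) = (1/6) Σ_{d|6} μ(6/d)·4^d.
Divisors of 6: 1, 2, 3, 6; μ(6/d) for each: 1, -1, -1, 1.
Σ = 4^1 − 4^2 − 4^3 + 4^6 = 4020.
N = 4020/6 = 670.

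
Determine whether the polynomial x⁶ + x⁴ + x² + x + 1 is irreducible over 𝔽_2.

Write g(x) = x⁶ + x⁴ + x² + x + 1.
Check for roots in 𝔽_2: g(0) = 1; g(1) = 1.
No roots, so no linear factors.
Monic irreducibles of degree 2 over GF(2): x² + x + 1.
None of them divide g (all give nonzero remainder).
Monic irreducibles of degree 3 over GF(2): x³ + x + 1, x³ + x² + 1.
None of them divide g (all give nonzero remainder).
No irreducible factor of degree ≤ 3 exists, so g is irreducible over GF(2).

Yes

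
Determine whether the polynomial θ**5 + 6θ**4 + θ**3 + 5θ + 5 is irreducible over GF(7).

Write h(θ) = θ**5 + 6θ**4 + θ**3 + 5θ + 5.
Check for roots in GF(7): h(0) = 5; h(1) = 4; h(2) = 4; h(3) = 6; h(4) = 3; h(5) = 2; h(6) = 4.
No roots, so no linear factors.
Degree-2 irreducible divisors: test the 21 monic irreducibles of degree 2 over GF(7).
None of them divide h (all give nonzero remainder).
No irreducible factor of degree ≤ 2 exists, so h is irreducible over GF(7).

Yes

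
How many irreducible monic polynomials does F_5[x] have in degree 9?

The number of monic irreducibles of degree 9 over GF(5) is (1/9)·Σ_{d∣9} μ(9/d) 5^d.
Divisors of 9: 1, 3, 9; μ(9/d) for each: 0, -1, 1.
Σ = − 5^3 + 5^9 = 1953000.
N = 1953000/9 = 217000.

217000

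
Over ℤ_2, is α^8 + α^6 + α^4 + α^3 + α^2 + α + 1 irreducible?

Yes

Write f(α) = α^8 + α^6 + α^4 + α^3 + α^2 + α + 1.
Check for roots in ℤ_2: f(0) = 1; f(1) = 1.
No roots, so no linear factors.
Monic irreducibles of degree 2 over GF(2): α^2 + α + 1.
None of them divide f (all give nonzero remainder).
Monic irreducibles of degree 3 over GF(2): α^3 + α + 1, α^3 + α^2 + 1.
None of them divide f (all give nonzero remainder).
Monic irreducibles of degree 4 over GF(2): α^4 + α + 1, α^4 + α^3 + 1, α^4 + α^3 + α^2 + α + 1.
None of them divide f (all give nonzero remainder).
No irreducible factor of degree ≤ 4 exists, so f is irreducible over GF(2).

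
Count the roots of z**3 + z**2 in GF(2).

Write f(z) = z**3 + z**2.
Evaluate at each of the 2 elements of GF(2):
f(0) = 0 → root; f(1) = 0 → root.
Roots: {0, 1}.

2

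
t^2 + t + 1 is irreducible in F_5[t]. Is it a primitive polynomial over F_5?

Write f(t) = t^2 + t + 1.
|GF(5^2)^×| = 5^2 − 1 = 24. Prime factorization: 24 = 2^3·3.
f is primitive ⇔ t has order 24 in GF(5)[t]/(f), i.e. t^(24/q) ≠ 1 for each prime q | 24.
t^(12) mod f = 1
t^(8) mod f = 4t + 4.
Since t^(12) = 1, the order of t divides 12 < 24; not primitive.

No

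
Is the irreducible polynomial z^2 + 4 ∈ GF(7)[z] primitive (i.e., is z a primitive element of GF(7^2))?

No

Write f(z) = z^2 + 4.
|GF(7^2)^×| = 7^2 − 1 = 48. Prime factorization: 48 = 2^4·3.
f is primitive ⇔ z has order 48 in GF(7)[z]/(f), i.e. z^(48/q) ≠ 1 for each prime q | 48.
z^(24) mod f = 1
z^(16) mod f = 2.
Since z^(24) = 1, the order of z divides 24 < 48; not primitive.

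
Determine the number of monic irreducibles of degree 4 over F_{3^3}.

132678

The number of monic irreducibles of degree 4 over GF(27) is (1/4)·Σ_{d∣4} μ(4/d) 27^d.
Divisors of 4: 1, 2, 4; μ(4/d) for each: 0, -1, 1.
Σ = − 27^2 + 27^4 = 530712.
N = 530712/4 = 132678.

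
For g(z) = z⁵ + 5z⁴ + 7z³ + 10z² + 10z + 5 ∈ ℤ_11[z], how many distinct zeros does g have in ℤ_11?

0

Evaluate at each of the 11 elements of ℤ_11:
g(0) = 5; g(1) = 5; g(2) = 2; g(3) = 5; g(4) = 9; g(5) = 5; g(6) = 1; g(7) = 10; g(8) = 5; g(9) = 6; g(10) = 2.
No element is a root.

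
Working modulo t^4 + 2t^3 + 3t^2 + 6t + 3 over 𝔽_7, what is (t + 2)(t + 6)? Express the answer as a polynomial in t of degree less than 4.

Multiply in 𝔽_7[t]: (t + 2)·(t + 6) = t^2 + t + 5.
Reduced: t^2 + t + 5.

t^2 + t + 5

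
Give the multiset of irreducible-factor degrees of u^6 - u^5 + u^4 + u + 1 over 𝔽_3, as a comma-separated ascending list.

1, 1, 1, 3

Write h(u) = u^6 - u^5 + u^4 + u + 1.
Roots in 𝔽_3: h(0) = 1; h(1) = 0 → root; h(2) = 0 → root.
Linear factors from roots: (u - 1), (u + 1).
Complete factorization: h(u) = (u + 1)·(u - 1)^2·(u^3 - u + 1).
Factor degrees with multiplicity: 1 + 1 + 1 + 3 = 6.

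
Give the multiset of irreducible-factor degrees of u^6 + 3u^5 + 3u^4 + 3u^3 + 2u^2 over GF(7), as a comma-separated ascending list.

1, 1, 1, 1, 2

Write h(u) = u^6 + 3u^5 + 3u^4 + 3u^3 + 2u^2.
Linear factors from roots: (u), (u + 2), (u + 1).
Complete factorization: h(u) = (u + 1)·(u + 2)·(u)^2·(u^2 + 1).
Factor degrees with multiplicity: 1 + 1 + 1 + 1 + 2 = 6.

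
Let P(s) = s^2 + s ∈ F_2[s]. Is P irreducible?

No

Check for roots in F_2: P(0) = 0 → root; P(1) = 0 → root.
P(0) = 0, so (s) divides P(s); P is reducible.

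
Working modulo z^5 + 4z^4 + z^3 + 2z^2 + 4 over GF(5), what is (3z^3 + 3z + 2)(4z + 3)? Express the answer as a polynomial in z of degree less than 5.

2z^4 + 4z^3 + 2z^2 + 2z + 1

Multiply in GF(5)[z]: (3z^3 + 3z + 2)·(4z + 3) = 2z^4 + 4z^3 + 2z^2 + 2z + 1.
Reduced: 2z^4 + 4z^3 + 2z^2 + 2z + 1.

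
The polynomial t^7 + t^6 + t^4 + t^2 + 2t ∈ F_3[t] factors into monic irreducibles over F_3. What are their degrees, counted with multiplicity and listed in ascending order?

Write g(t) = t^7 + t^6 + t^4 + t^2 + 2t.
Roots in F_3: g(0) = 0 → root; g(1) = 0 → root; g(2) = 0 → root.
Linear factors from roots: (t), (t + 2), (t + 1).
Complete factorization: g(t) = (t)·(t + 1)^2·(t + 2)^2·(t^2 + t + 2).
Factor degrees with multiplicity: 1 + 1 + 1 + 1 + 1 + 2 = 7.

1, 1, 1, 1, 1, 2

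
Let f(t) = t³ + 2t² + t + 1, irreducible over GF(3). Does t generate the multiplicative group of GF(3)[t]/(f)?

Yes

|GF(3^3)^×| = 3^3 − 1 = 26. Prime factorization: 26 = 2·13.
f is primitive ⇔ t has order 26 in GF(3)[t]/(f), i.e. t^(26/q) ≠ 1 for each prime q | 26.
t^(13) mod f = 2.
t^(2) mod f = t².
None equal 1, so t has full order 26; f is primitive.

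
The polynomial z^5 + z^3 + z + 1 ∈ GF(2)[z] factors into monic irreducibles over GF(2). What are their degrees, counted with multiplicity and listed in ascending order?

Write f(z) = z^5 + z^3 + z + 1.
Roots in GF(2): f(0) = 1; f(1) = 0 → root.
Linear factors from roots: (z + 1).
Complete factorization: f(z) = (z + 1)·(z^4 + z^3 + 1).
Factor degrees with multiplicity: 1 + 4 = 5.

1, 4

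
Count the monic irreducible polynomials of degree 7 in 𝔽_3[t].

312

Gauss's count: N_{3}(7) = (1/7) Σ_{d|7} μ(7/d)·3^d.
Divisors of 7: 1, 7; μ(7/d) for each: -1, 1.
Σ = − 3^1 + 3^7 = 2184.
N = 2184/7 = 312.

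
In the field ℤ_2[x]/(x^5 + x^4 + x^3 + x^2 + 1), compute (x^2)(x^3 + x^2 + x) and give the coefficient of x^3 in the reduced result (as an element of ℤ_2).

0

Multiply in ℤ_2[x]: (x^2)·(x^3 + x^2 + x) = x^5 + x^4 + x^3.
Reduce using x^5 ≡ x^4 + x^3 + x^2 + 1 (mod x^5 + x^4 + x^3 + x^2 + 1).
Reduced: x^2 + 1.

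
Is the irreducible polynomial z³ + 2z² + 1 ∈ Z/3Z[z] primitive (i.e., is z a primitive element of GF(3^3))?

Yes

Write f(z) = z³ + 2z² + 1.
|GF(3^3)^×| = 3^3 − 1 = 26. Prime factorization: 26 = 2·13.
f is primitive ⇔ z has order 26 in GF(3)[z]/(f), i.e. z^(26/q) ≠ 1 for each prime q | 26.
z^(13) mod f = 2.
z^(2) mod f = z².
None equal 1, so z has full order 26; f is primitive.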